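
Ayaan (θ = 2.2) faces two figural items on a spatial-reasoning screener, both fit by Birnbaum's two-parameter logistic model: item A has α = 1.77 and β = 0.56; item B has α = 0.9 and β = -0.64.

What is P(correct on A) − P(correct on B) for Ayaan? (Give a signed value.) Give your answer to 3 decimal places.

P(θ) = 1 / (1 + exp(−α(θ − β)))
P_A = 0.9480
P_B = 0.9280
P_A − P_B = 0.0200

0.020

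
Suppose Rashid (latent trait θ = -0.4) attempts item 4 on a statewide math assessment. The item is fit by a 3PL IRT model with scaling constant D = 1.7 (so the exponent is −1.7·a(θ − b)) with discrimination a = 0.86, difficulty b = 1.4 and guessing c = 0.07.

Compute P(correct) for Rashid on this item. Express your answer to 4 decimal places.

P(θ) = c + (1 − c) · 1 / (1 + exp(−D·a(θ − b)))
Exponent: 1.7 × 0.86 × (-0.4 − 1.4) = -2.6316
1/(1 + e^{2.6316}) = 0.0671
P = 0.07 + 0.93 × 0.0671 = 0.1324

0.1324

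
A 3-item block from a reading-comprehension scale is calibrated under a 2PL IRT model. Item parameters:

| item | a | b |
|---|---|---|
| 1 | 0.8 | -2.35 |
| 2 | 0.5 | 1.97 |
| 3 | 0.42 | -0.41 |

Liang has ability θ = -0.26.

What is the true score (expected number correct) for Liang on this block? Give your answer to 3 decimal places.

1.605

P(θ) = 1 / (1 + exp(−a(θ − b)))
P_1 = 1/(1+e^{-1.6720}) = 0.8418
P_2 = 1/(1+e^{1.1150}) = 0.2469
P_3 = 1/(1+e^{-0.0630}) = 0.5157
E[score] = 0.8418 + 0.2469 + 0.5157 = 1.6045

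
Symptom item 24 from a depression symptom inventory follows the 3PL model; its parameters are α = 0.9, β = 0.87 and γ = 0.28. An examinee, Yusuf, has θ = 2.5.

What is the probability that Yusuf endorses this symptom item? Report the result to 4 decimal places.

P(θ) = γ + (1 − γ) · 1 / (1 + exp(−α(θ − β)))
Exponent: 0.9 × (2.5 − 0.87) = 1.4670
1/(1 + e^{-1.4670}) = 0.8126
P = 0.28 + 0.72 × 0.8126 = 0.8651

0.8651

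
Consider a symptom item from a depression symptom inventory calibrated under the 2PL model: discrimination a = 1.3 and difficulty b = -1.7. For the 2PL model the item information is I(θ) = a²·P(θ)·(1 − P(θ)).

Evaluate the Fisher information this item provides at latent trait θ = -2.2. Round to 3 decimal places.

0.381

P = 1/(1+e^{0.6500}) = 0.3430
P(1−P) = 0.3430 × 0.6570 = 0.2253
I = a² × P(1−P) = 1.3² × 0.2253 = 0.38084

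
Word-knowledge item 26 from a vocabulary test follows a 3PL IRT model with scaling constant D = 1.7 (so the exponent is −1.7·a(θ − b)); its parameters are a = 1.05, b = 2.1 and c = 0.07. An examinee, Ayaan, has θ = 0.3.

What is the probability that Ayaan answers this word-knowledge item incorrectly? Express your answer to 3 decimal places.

P(θ) = c + (1 − c) · 1 / (1 + exp(−D·a(θ − b)))
Exponent: 1.7 × 1.05 × (0.3 − 2.1) = -3.2130
1/(1 + e^{3.2130}) = 0.0387
P = 0.07 + 0.93 × 0.0387 = 0.1060
P(incorrect) = 1 − 0.1060 = 0.8940

0.894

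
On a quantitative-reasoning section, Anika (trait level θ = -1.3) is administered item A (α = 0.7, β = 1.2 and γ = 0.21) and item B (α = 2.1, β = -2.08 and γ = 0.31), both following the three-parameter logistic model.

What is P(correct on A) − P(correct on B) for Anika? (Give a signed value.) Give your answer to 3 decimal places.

P(θ) = γ + (1 − γ) · 1 / (1 + exp(−α(θ − β)))
P_A = 0.3270
P_B = 0.8877
P_A − P_B = -0.5608

-0.561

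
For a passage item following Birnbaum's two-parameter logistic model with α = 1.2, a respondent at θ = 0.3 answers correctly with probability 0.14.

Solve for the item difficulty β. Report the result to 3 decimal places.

1.813

P(θ) = 1 / (1 + exp(−α(θ − β)))
logit(0.14) = ln(0.14/0.86) = -1.8153
β = θ − logit/(α) = 0.3 − (-1.8153)/1.2000 = 1.8127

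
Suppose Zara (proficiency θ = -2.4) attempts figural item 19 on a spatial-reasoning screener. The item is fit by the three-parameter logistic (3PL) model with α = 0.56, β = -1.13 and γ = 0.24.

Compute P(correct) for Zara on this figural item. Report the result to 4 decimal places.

0.4903

P(θ) = γ + (1 − γ) · 1 / (1 + exp(−α(θ − β)))
Exponent: 0.56 × (-2.4 − (-1.13)) = -0.7112
1/(1 + e^{0.7112}) = 0.3293
P = 0.24 + 0.76 × 0.3293 = 0.4903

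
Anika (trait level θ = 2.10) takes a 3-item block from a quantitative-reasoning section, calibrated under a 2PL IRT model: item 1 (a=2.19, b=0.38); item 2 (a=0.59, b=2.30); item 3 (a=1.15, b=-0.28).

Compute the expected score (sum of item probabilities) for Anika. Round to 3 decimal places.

2.387

P(θ) = 1 / (1 + exp(−a(θ − b)))
P_1 = 1/(1+e^{-3.7668}) = 0.9774
P_2 = 1/(1+e^{0.1180}) = 0.4705
P_3 = 1/(1+e^{-2.7370}) = 0.9392
E[score] = 0.9774 + 0.4705 + 0.9392 = 2.3871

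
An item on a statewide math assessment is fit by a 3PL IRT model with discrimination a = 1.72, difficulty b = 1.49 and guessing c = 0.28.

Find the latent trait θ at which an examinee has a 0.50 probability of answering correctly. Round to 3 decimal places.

1.013

P(θ) = c + (1 − c) · 1 / (1 + exp(−a(θ − b)))
Remove guessing floor: (0.50 − 0.28)/(1 − 0.28) = 0.3056
logit = ln(0.3056/0.6944) = -0.8210
θ = b + logit/(a) = 1.49 + (-0.8210)/1.7200 = 1.0127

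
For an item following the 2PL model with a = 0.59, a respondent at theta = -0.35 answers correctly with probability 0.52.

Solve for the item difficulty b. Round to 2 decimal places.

-0.49

P(theta) = 1 / (1 + exp(−a(theta − b)))
logit(0.52) = ln(0.52/0.48) = 0.0800
b = theta − logit/(a) = -0.35 − 0.0800/0.5900 = -0.4857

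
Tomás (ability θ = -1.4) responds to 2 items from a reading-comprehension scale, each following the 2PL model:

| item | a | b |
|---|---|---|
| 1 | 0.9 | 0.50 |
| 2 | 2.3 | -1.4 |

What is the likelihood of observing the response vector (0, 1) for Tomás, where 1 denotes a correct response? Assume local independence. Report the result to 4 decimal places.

0.4234

P(θ) = 1 / (1 + exp(−a(θ − b)))
P_1 = 1/(1+e^{1.7100}) = 0.1532
P_2 = 1/(1+e^{0.0000}) = 0.5000
L = (1−P_1) × P_2 = 0.8468 × 0.5000 = 0.42342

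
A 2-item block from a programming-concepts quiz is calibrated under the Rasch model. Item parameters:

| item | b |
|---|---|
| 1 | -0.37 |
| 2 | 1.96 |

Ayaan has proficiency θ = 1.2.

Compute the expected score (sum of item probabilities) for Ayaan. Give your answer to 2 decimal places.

P(θ) = 1 / (1 + exp(−(θ − b)))
P_1 = 1/(1+e^{-1.5700}) = 0.8278
P_2 = 1/(1+e^{0.7600}) = 0.3186
E[score] = 0.8278 + 0.3186 = 1.1464

1.15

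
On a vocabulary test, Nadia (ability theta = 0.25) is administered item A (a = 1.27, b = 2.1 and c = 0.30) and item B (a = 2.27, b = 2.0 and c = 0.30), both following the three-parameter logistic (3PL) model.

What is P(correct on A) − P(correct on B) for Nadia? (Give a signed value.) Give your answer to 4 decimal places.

P(theta) = c + (1 − c) · 1 / (1 + exp(−a(theta − b)))
P_A = 0.3610
P_B = 0.3129
P_A − P_B = 0.0480

0.0480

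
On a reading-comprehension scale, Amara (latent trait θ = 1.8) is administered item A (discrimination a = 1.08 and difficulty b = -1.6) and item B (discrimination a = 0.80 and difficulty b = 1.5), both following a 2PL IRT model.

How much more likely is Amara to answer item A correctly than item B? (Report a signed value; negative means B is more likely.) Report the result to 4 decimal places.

P(θ) = 1 / (1 + exp(−a(θ − b)))
P_A = 0.9752
P_B = 0.5597
P_A − P_B = 0.4155

0.4155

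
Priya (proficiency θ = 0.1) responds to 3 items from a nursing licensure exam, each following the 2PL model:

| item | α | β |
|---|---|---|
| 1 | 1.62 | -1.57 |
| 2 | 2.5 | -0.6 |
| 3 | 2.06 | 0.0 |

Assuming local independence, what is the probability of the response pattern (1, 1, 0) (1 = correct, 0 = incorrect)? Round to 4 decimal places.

P(θ) = 1 / (1 + exp(−α(θ − β)))
P_1 = 1/(1+e^{-2.7054}) = 0.9373
P_2 = 1/(1+e^{-1.7500}) = 0.8520
P_3 = 1/(1+e^{-0.2060}) = 0.5513
L = P_1 × P_2 × (1−P_3) = 0.9373 × 0.8520 × 0.4487 = 0.35830

0.3583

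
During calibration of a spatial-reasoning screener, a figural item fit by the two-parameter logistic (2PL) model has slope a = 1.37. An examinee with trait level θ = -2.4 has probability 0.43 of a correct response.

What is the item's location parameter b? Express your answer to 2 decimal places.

-2.19

P(θ) = 1 / (1 + exp(−a(θ − b)))
logit(0.43) = ln(0.43/0.57) = -0.2819
b = θ − logit/(a) = -2.4 − (-0.2819)/1.3700 = -2.1943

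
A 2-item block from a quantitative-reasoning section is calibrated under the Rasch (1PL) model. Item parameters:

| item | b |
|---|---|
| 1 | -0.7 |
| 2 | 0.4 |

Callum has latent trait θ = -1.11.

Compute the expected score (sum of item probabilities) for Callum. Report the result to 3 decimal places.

P(θ) = 1 / (1 + exp(−(θ − b)))
P_1 = 1/(1+e^{0.4100}) = 0.3989
P_2 = 1/(1+e^{1.5100}) = 0.1809
E[score] = 0.3989 + 0.1809 = 0.5799

0.580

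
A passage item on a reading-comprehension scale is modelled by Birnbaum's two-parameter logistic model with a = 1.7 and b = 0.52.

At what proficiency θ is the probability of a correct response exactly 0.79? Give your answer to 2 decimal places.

P(θ) = 1 / (1 + exp(−a(θ − b)))
logit = ln(0.7900/0.2100) = 1.3249
θ = b + logit/(a) = 0.52 + 1.3249/1.7000 = 1.2994

1.30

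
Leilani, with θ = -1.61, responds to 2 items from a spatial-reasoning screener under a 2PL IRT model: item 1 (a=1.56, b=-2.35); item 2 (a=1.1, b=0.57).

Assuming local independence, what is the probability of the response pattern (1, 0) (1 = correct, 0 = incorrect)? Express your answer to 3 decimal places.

0.697

P(θ) = 1 / (1 + exp(−a(θ − b)))
P_1 = 1/(1+e^{-1.1544}) = 0.7603
P_2 = 1/(1+e^{2.3980}) = 0.0833
L = P_1 × (1−P_2) = 0.7603 × 0.9167 = 0.69696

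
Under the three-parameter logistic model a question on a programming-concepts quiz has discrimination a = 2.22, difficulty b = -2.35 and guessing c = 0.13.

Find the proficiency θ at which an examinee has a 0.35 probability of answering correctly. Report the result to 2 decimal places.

P(θ) = c + (1 − c) · 1 / (1 + exp(−a(θ − b)))
Remove guessing floor: (0.35 − 0.13)/(1 − 0.13) = 0.2529
logit = ln(0.2529/0.7471) = -1.0833
θ = b + logit/(a) = -2.35 + (-1.0833)/2.2200 = -2.8380

-2.84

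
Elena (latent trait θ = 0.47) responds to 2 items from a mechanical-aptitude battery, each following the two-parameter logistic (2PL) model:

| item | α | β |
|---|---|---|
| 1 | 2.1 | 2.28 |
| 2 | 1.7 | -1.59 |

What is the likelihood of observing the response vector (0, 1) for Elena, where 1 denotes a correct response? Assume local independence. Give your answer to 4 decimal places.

0.9495

P(θ) = 1 / (1 + exp(−α(θ − β)))
P_1 = 1/(1+e^{3.8010}) = 0.0219
P_2 = 1/(1+e^{-3.5020}) = 0.9707
L = (1−P_1) × P_2 = 0.9781 × 0.9707 = 0.94952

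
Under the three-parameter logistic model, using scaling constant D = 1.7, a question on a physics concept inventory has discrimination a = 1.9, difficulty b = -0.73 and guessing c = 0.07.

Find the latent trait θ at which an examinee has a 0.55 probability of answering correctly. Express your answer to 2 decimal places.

P(θ) = c + (1 − c) · 1 / (1 + exp(−D·a(θ − b)))
Remove guessing floor: (0.55 − 0.07)/(1 − 0.07) = 0.5161
logit = ln(0.5161/0.4839) = 0.0645
θ = b + logit/(1.7·a) = -0.73 + 0.0645/3.2300 = -0.7100

-0.71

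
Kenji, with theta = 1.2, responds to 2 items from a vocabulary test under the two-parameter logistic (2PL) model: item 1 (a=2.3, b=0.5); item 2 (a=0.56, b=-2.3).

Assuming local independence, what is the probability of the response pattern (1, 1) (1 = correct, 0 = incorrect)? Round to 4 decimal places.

0.7305

P(theta) = 1 / (1 + exp(−a(theta − b)))
P_1 = 1/(1+e^{-1.6100}) = 0.8334
P_2 = 1/(1+e^{-1.9600}) = 0.8765
L = P_1 × P_2 = 0.8334 × 0.8765 = 0.73051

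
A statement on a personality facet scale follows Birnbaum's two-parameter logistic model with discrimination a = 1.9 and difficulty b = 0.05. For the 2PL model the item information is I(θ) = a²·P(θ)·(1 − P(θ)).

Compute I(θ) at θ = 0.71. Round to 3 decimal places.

P = 1/(1+e^{-1.2540}) = 0.7780
P(1−P) = 0.7780 × 0.2220 = 0.1727
I = a² × P(1−P) = 1.9² × 0.1727 = 0.62352

0.624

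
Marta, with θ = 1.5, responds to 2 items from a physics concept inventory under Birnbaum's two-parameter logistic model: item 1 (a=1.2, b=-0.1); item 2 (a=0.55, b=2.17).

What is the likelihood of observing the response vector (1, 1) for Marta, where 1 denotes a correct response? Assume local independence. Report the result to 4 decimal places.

P(θ) = 1 / (1 + exp(−a(θ − b)))
P_1 = 1/(1+e^{-1.9200}) = 0.8721
P_2 = 1/(1+e^{0.3685}) = 0.4089
L = P_1 × P_2 = 0.8721 × 0.4089 = 0.35662

0.3566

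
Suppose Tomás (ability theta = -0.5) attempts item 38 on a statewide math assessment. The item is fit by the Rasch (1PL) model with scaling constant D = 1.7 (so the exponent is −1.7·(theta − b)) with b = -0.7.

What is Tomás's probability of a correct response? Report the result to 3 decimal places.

P(theta) = 1 / (1 + exp(−D·(theta − b)))
Exponent: 1.7 × (-0.5 − (-0.7)) = 0.3400
1/(1 + e^{-0.3400}) = 0.5842
P = 0.5842

0.584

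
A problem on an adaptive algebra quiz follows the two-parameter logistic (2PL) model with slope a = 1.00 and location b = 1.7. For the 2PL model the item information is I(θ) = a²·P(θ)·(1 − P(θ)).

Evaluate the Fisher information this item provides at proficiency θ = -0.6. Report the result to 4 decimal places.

0.0828

P = 1/(1+e^{2.3000}) = 0.0911
P(1−P) = 0.0911 × 0.9089 = 0.0828
I = a² × P(1−P) = 1.00² × 0.0828 = 0.08282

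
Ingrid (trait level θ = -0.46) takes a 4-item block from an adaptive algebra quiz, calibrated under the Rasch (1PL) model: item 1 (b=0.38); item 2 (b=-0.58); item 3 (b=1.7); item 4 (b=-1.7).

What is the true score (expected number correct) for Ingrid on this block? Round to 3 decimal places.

1.710

P(θ) = 1 / (1 + exp(−(θ − b)))
P_1 = 1/(1+e^{0.8400}) = 0.3015
P_2 = 1/(1+e^{-0.1200}) = 0.5300
P_3 = 1/(1+e^{2.1600}) = 0.1034
P_4 = 1/(1+e^{-1.2400}) = 0.7756
E[score] = 0.3015 + 0.5300 + 0.1034 + 0.7756 = 1.7105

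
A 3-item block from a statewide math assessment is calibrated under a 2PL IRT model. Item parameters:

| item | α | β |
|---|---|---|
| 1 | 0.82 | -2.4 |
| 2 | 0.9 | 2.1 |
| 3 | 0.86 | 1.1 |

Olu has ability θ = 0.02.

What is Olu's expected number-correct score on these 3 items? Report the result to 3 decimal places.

1.296

P(θ) = 1 / (1 + exp(−α(θ − β)))
P_1 = 1/(1+e^{-1.9844}) = 0.8791
P_2 = 1/(1+e^{1.8720}) = 0.1333
P_3 = 1/(1+e^{0.9288}) = 0.2832
E[score] = 0.8791 + 0.1333 + 0.2832 = 1.2956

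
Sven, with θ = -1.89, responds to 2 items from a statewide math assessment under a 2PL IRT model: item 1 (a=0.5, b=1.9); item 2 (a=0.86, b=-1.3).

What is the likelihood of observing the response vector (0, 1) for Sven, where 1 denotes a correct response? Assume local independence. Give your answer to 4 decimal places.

0.3267

P(θ) = 1 / (1 + exp(−a(θ − b)))
P_1 = 1/(1+e^{1.8950}) = 0.1307
P_2 = 1/(1+e^{0.5074}) = 0.3758
L = (1−P_1) × P_2 = 0.8693 × 0.3758 = 0.32669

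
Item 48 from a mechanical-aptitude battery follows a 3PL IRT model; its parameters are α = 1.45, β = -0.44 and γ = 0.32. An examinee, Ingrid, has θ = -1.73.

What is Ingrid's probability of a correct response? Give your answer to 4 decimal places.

0.4108

P(θ) = γ + (1 − γ) · 1 / (1 + exp(−α(θ − β)))
Exponent: 1.45 × (-1.73 − (-0.44)) = -1.8705
1/(1 + e^{1.8705}) = 0.1335
P = 0.32 + 0.68 × 0.1335 = 0.4108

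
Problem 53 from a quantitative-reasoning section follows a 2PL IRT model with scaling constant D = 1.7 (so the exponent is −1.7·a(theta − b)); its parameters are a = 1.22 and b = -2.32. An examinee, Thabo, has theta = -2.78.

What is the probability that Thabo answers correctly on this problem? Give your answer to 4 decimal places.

0.2781

P(theta) = 1 / (1 + exp(−D·a(theta − b)))
Exponent: 1.7 × 1.22 × (-2.78 − (-2.32)) = -0.9540
1/(1 + e^{0.9540}) = 0.2781
P = 0.2781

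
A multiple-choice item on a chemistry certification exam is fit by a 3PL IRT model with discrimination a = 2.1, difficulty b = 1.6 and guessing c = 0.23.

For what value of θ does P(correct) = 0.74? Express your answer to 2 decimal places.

P(θ) = c + (1 − c) · 1 / (1 + exp(−a(θ − b)))
Remove guessing floor: (0.74 − 0.23)/(1 − 0.23) = 0.6623
logit = ln(0.6623/0.3377) = 0.6737
θ = b + logit/(a) = 1.6 + 0.6737/2.1000 = 1.9208

1.92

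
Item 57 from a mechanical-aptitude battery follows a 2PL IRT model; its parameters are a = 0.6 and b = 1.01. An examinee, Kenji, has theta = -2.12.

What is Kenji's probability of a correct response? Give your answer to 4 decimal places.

P(theta) = 1 / (1 + exp(−a(theta − b)))
Exponent: 0.6 × (-2.12 − 1.01) = -1.8780
1/(1 + e^{1.8780}) = 0.1326

0.1326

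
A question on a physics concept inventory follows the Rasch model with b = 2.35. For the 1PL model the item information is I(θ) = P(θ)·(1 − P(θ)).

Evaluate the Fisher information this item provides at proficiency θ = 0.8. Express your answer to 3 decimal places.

P = 1/(1+e^{1.5500}) = 0.1751
P(1−P) = 0.1751 × 0.8249 = 0.1444
I = P(1−P) = 0.14443

0.144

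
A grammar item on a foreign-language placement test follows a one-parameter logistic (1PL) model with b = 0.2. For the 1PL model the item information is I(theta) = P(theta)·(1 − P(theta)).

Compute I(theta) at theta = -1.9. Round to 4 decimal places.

0.0972

P = 1/(1+e^{2.1000}) = 0.1091
P(1−P) = 0.1091 × 0.8909 = 0.0972
I = P(1−P) = 0.09719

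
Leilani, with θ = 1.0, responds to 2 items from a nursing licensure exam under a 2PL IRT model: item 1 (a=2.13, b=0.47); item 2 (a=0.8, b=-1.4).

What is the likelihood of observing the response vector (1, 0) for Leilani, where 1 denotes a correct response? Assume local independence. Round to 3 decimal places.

P(θ) = 1 / (1 + exp(−a(θ − b)))
P_1 = 1/(1+e^{-1.1289}) = 0.7556
P_2 = 1/(1+e^{-1.9200}) = 0.8721
L = P_1 × (1−P_2) = 0.7556 × 0.1279 = 0.09662

0.097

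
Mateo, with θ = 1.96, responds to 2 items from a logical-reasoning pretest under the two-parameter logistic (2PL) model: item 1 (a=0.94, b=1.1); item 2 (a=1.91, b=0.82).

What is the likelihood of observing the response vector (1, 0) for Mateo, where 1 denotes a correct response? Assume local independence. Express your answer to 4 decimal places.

P(θ) = 1 / (1 + exp(−a(θ − b)))
P_1 = 1/(1+e^{-0.8084}) = 0.6918
P_2 = 1/(1+e^{-2.1774}) = 0.8982
L = P_1 × (1−P_2) = 0.6918 × 0.1018 = 0.07042

0.0704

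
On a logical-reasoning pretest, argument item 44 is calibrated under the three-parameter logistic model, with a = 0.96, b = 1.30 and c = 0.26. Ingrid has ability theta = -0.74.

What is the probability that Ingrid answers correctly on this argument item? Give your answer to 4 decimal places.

P(theta) = c + (1 − c) · 1 / (1 + exp(−a(theta − b)))
Exponent: 0.96 × (-0.74 − 1.30) = -1.9584
1/(1 + e^{1.9584}) = 0.1236
P = 0.26 + 0.74 × 0.1236 = 0.3515

0.3515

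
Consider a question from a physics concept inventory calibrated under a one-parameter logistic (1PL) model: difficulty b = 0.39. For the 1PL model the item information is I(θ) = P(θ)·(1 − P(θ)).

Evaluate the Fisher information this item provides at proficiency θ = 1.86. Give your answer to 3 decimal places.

0.152

P = 1/(1+e^{-1.4700}) = 0.8131
P(1−P) = 0.8131 × 0.1869 = 0.1520
I = P(1−P) = 0.15200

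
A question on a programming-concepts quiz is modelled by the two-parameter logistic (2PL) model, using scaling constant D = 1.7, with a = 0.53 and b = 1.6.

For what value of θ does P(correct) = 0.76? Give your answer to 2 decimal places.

2.88

P(θ) = 1 / (1 + exp(−D·a(θ − b)))
logit = ln(0.7600/0.2400) = 1.1527
θ = b + logit/(1.7·a) = 1.6 + 1.1527/0.9010 = 2.8793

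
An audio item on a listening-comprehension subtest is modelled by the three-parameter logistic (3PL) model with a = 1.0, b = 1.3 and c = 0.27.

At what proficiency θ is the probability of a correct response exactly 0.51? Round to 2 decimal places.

P(θ) = c + (1 − c) · 1 / (1 + exp(−a(θ − b)))
Remove guessing floor: (0.51 − 0.27)/(1 − 0.27) = 0.3288
logit = ln(0.3288/0.6712) = -0.7138
θ = b + logit/(a) = 1.3 + (-0.7138)/1.0000 = 0.5862

0.59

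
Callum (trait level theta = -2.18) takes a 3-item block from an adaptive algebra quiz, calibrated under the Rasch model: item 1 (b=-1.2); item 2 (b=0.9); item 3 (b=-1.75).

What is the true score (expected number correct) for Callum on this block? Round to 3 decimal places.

P(theta) = 1 / (1 + exp(−(theta − b)))
P_1 = 1/(1+e^{0.9800}) = 0.2729
P_2 = 1/(1+e^{3.0800}) = 0.0439
P_3 = 1/(1+e^{0.4300}) = 0.3941
E[score] = 0.2729 + 0.0439 + 0.3941 = 0.7110

0.711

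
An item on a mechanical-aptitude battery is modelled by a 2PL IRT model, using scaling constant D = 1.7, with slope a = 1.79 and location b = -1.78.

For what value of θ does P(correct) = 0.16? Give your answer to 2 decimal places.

P(θ) = 1 / (1 + exp(−D·a(θ − b)))
logit = ln(0.1600/0.8400) = -1.6582
θ = b + logit/(1.7·a) = -1.78 + (-1.6582)/3.0430 = -2.3249

-2.32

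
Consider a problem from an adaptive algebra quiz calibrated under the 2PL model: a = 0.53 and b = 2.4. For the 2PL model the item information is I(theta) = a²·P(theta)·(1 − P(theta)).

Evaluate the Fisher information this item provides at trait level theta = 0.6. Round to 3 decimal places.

0.056

P = 1/(1+e^{0.9540}) = 0.2781
P(1−P) = 0.2781 × 0.7219 = 0.2008
I = a² × P(1−P) = 0.53² × 0.2008 = 0.05639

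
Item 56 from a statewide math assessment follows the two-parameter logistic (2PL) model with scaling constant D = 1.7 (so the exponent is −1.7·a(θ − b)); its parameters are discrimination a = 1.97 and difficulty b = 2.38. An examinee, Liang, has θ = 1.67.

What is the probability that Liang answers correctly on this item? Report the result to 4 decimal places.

0.0849

P(θ) = 1 / (1 + exp(−D·a(θ − b)))
Exponent: 1.7 × 1.97 × (1.67 − 2.38) = -2.3778
1/(1 + e^{2.3778}) = 0.0849
P = 0.0849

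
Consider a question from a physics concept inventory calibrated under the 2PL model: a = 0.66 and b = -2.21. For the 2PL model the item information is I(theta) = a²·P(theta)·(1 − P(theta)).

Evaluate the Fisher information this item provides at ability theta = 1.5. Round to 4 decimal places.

P = 1/(1+e^{-2.4486}) = 0.9205
P(1−P) = 0.9205 × 0.0795 = 0.0732
I = a² × P(1−P) = 0.66² × 0.0732 = 0.03189

0.0319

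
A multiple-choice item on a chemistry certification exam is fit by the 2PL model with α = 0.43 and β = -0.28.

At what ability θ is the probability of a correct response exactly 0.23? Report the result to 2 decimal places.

-3.09

P(θ) = 1 / (1 + exp(−α(θ − β)))
logit = ln(0.2300/0.7700) = -1.2083
θ = β + logit/(α) = -0.28 + (-1.2083)/0.4300 = -3.0900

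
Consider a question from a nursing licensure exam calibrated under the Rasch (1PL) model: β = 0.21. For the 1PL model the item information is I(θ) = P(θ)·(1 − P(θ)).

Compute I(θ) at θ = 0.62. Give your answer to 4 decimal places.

0.2398

P = 1/(1+e^{-0.4100}) = 0.6011
P(1−P) = 0.6011 × 0.3989 = 0.2398
I = P(1−P) = 0.23978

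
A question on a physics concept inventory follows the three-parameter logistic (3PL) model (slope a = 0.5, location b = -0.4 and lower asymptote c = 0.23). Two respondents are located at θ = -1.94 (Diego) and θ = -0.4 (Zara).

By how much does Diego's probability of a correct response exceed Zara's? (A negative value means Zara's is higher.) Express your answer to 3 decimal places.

-0.141

P(θ) = c + (1 − c) · 1 / (1 + exp(−a(θ − b)))
P(Diego) = 0.4737  [exponent -0.7700]
P(Zara) = 0.6150  [exponent 0.0000]
Difference = 0.4737 − 0.6150 = -0.1413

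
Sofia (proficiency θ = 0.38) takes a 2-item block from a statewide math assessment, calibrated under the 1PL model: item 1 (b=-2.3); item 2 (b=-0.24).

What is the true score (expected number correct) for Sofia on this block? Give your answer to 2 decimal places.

1.59

P(θ) = 1 / (1 + exp(−(θ − b)))
P_1 = 1/(1+e^{-2.6800}) = 0.9358
P_2 = 1/(1+e^{-0.6200}) = 0.6502
E[score] = 0.9358 + 0.6502 = 1.5861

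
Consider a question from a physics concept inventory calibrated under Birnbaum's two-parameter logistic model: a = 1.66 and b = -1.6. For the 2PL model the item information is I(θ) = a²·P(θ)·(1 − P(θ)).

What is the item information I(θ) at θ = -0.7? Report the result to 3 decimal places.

P = 1/(1+e^{-1.4940}) = 0.8167
P(1−P) = 0.8167 × 0.1833 = 0.1497
I = a² × P(1−P) = 1.66² × 0.1497 = 0.41255

0.413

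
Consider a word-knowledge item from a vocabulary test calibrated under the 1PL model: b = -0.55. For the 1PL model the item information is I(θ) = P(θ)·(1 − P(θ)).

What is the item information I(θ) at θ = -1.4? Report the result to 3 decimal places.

0.210

P = 1/(1+e^{0.8500}) = 0.2994
P(1−P) = 0.2994 × 0.7006 = 0.2098
I = P(1−P) = 0.20977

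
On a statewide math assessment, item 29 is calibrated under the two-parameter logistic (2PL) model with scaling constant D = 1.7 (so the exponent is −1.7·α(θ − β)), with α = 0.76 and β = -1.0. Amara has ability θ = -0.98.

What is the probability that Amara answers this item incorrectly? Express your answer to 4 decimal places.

P(θ) = 1 / (1 + exp(−D·α(θ − β)))
Exponent: 1.7 × 0.76 × (-0.98 − (-1.0)) = 0.0258
1/(1 + e^{-0.0258}) = 0.5065
P = 0.5065
P(incorrect) = 1 − 0.5065 = 0.4935

0.4935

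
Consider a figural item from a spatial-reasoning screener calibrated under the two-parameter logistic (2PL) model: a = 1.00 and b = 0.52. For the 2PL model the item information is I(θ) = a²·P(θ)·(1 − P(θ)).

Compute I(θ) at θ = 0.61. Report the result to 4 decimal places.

P = 1/(1+e^{-0.0900}) = 0.5225
P(1−P) = 0.5225 × 0.4775 = 0.2495
I = a² × P(1−P) = 1.00² × 0.2495 = 0.24949

0.2495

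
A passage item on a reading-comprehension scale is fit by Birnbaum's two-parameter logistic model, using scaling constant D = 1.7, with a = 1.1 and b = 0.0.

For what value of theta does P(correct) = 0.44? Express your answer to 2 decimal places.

-0.13

P(theta) = 1 / (1 + exp(−D·a(theta − b)))
logit = ln(0.4400/0.5600) = -0.2412
theta = b + logit/(1.7·a) = 0.0 + (-0.2412)/1.8700 = -0.1290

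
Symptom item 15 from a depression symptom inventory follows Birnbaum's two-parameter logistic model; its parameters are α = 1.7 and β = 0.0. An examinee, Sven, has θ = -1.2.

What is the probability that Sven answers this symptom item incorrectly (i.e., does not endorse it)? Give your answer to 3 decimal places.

0.885

P(θ) = 1 / (1 + exp(−α(θ − β)))
Exponent: 1.7 × (-1.2 − 0.0) = -2.0400
1/(1 + e^{2.0400}) = 0.1151
P(incorrect) = 1 − 0.1151 = 0.8849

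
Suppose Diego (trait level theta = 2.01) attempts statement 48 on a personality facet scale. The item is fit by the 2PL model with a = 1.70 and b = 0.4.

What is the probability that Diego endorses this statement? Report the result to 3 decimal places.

P(theta) = 1 / (1 + exp(−a(theta − b)))
Exponent: 1.70 × (2.01 − 0.4) = 2.7370
1/(1 + e^{-2.7370}) = 0.9392

0.939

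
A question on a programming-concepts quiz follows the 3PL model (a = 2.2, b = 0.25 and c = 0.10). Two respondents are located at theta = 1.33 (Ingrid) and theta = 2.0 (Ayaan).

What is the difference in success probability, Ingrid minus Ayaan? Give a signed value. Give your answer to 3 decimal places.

-0.058

P(theta) = c + (1 − c) · 1 / (1 + exp(−a(theta − b)))
P(Ingrid) = 0.9235  [exponent 2.3760]
P(Ayaan) = 0.9812  [exponent 3.8500]
Difference = 0.9235 − 0.9812 = -0.0578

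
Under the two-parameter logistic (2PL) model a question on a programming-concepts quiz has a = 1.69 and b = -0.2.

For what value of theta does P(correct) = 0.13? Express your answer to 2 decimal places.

P(theta) = 1 / (1 + exp(−a(theta − b)))
logit = ln(0.1300/0.8700) = -1.9010
theta = b + logit/(a) = -0.2 + (-1.9010)/1.6900 = -1.3248

-1.32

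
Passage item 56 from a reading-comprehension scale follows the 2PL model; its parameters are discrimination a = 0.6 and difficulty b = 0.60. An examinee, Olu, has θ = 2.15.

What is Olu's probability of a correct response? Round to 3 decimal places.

0.717

P(θ) = 1 / (1 + exp(−a(θ − b)))
Exponent: 0.6 × (2.15 − 0.60) = 0.9300
1/(1 + e^{-0.9300}) = 0.7171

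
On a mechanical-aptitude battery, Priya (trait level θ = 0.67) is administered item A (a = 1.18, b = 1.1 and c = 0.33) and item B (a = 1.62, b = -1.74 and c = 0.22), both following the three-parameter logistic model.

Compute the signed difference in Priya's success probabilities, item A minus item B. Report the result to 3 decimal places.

P(θ) = c + (1 − c) · 1 / (1 + exp(−a(θ − b)))
P_A = 0.5818
P_B = 0.9846
P_A − P_B = -0.4028

-0.403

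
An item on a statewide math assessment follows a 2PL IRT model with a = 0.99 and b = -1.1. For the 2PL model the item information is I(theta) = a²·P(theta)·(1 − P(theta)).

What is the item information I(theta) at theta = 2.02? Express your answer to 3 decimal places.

0.041

P = 1/(1+e^{-3.0888}) = 0.9564
P(1−P) = 0.9564 × 0.0436 = 0.0417
I = a² × P(1−P) = 0.99² × 0.0417 = 0.04084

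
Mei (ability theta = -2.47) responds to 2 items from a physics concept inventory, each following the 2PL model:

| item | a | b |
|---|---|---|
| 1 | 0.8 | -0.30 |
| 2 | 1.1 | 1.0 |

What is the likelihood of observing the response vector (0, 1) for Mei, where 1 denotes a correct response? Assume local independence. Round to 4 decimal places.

0.0183

P(theta) = 1 / (1 + exp(−a(theta − b)))
P_1 = 1/(1+e^{1.7360}) = 0.1498
P_2 = 1/(1+e^{3.8170}) = 0.0215
L = (1−P_1) × P_2 = 0.8502 × 0.0215 = 0.01830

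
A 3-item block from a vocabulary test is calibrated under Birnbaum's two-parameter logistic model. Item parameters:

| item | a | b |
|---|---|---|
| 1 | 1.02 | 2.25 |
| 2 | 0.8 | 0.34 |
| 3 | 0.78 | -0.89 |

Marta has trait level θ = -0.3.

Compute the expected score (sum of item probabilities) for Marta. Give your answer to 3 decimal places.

P(θ) = 1 / (1 + exp(−a(θ − b)))
P_1 = 1/(1+e^{2.6010}) = 0.0691
P_2 = 1/(1+e^{0.5120}) = 0.3747
P_3 = 1/(1+e^{-0.4602}) = 0.6131
E[score] = 0.0691 + 0.3747 + 0.6131 = 1.0569

1.057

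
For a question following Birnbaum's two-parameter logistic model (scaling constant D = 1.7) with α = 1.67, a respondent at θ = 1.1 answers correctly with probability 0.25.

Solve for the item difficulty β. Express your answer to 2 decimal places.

1.49

P(θ) = 1 / (1 + exp(−D·α(θ − β)))
logit(0.25) = ln(0.25/0.75) = -1.0986
β = θ − logit/(1.7·α) = 1.1 − (-1.0986)/2.8390 = 1.4870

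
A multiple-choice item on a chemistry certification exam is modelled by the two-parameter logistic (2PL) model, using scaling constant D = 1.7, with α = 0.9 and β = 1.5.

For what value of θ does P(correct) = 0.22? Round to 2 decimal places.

0.67

P(θ) = 1 / (1 + exp(−D·α(θ − β)))
logit = ln(0.2200/0.7800) = -1.2657
θ = β + logit/(1.7·α) = 1.5 + (-1.2657)/1.5300 = 0.6728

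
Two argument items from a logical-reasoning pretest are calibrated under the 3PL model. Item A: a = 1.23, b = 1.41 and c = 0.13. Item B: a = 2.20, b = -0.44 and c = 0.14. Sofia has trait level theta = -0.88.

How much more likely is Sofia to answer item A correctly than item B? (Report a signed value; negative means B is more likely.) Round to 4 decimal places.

-0.1976

P(theta) = c + (1 − c) · 1 / (1 + exp(−a(theta − b)))
P_A = 0.1791
P_B = 0.3767
P_A − P_B = -0.1976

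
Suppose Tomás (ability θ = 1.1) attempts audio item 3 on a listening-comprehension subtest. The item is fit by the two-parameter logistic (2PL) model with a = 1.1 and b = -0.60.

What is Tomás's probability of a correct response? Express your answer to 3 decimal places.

P(θ) = 1 / (1 + exp(−a(θ − b)))
Exponent: 1.1 × (1.1 − (-0.60)) = 1.8700
1/(1 + e^{-1.8700}) = 0.8665

0.866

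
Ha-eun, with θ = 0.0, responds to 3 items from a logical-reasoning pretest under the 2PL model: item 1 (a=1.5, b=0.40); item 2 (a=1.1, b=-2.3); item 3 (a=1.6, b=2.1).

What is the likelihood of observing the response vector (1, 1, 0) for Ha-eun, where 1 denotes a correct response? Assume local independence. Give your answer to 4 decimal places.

P(θ) = 1 / (1 + exp(−a(θ − b)))
P_1 = 1/(1+e^{0.6000}) = 0.3543
P_2 = 1/(1+e^{-2.5300}) = 0.9262
P_3 = 1/(1+e^{3.3600}) = 0.0336
L = P_1 × P_2 × (1−P_3) = 0.3543 × 0.9262 × 0.9664 = 0.31718

0.3172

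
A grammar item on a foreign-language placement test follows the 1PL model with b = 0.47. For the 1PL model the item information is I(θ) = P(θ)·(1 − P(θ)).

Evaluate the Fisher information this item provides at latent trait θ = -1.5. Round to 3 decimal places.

P = 1/(1+e^{1.9700}) = 0.1224
P(1−P) = 0.1224 × 0.8776 = 0.1074
I = P(1−P) = 0.10741

0.107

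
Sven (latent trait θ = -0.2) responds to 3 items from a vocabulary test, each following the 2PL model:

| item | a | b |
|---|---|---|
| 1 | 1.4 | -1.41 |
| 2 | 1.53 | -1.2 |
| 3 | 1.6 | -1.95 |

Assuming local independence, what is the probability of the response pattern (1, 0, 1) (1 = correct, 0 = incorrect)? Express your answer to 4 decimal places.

0.1417

P(θ) = 1 / (1 + exp(−a(θ − b)))
P_1 = 1/(1+e^{-1.6940}) = 0.8447
P_2 = 1/(1+e^{-1.5300}) = 0.8220
P_3 = 1/(1+e^{-2.8000}) = 0.9427
L = P_1 × (1−P_2) × P_3 = 0.8447 × 0.1780 × 0.9427 = 0.14174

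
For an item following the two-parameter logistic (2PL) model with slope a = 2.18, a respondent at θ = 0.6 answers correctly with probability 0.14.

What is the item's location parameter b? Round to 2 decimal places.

P(θ) = 1 / (1 + exp(−a(θ − b)))
logit(0.14) = ln(0.14/0.86) = -1.8153
b = θ − logit/(a) = 0.6 − (-1.8153)/2.1800 = 1.4327

1.43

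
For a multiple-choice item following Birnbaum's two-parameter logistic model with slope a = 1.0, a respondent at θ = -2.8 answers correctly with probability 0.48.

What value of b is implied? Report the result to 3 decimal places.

-2.720

P(θ) = 1 / (1 + exp(−a(θ − b)))
logit(0.48) = ln(0.48/0.52) = -0.0800
b = θ − logit/(a) = -2.8 − (-0.0800)/1.0000 = -2.7200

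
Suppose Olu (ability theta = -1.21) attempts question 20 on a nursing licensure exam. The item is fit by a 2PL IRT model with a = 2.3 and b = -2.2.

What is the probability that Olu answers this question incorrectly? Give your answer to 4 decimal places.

P(theta) = 1 / (1 + exp(−a(theta − b)))
Exponent: 2.3 × (-1.21 − (-2.2)) = 2.2770
1/(1 + e^{-2.2770}) = 0.9070
P(incorrect) = 1 − 0.9070 = 0.0930

0.0930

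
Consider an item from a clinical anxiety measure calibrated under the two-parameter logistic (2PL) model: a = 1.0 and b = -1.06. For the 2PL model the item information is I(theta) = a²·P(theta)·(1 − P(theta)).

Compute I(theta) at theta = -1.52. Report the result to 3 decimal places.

0.237

P = 1/(1+e^{0.4600}) = 0.3870
P(1−P) = 0.3870 × 0.6130 = 0.2372
I = a² × P(1−P) = 1.0² × 0.2372 = 0.23723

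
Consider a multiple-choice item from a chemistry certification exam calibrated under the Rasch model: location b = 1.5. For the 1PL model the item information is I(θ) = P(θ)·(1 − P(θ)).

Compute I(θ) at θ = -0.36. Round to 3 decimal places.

P = 1/(1+e^{1.8600}) = 0.1347
P(1−P) = 0.1347 × 0.8653 = 0.1166
I = P(1−P) = 0.11656

0.117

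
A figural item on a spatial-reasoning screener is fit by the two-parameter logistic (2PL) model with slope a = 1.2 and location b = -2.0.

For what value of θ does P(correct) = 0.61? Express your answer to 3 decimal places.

-1.627

P(θ) = 1 / (1 + exp(−a(θ − b)))
logit = ln(0.6100/0.3900) = 0.4473
θ = b + logit/(a) = -2.0 + 0.4473/1.2000 = -1.6272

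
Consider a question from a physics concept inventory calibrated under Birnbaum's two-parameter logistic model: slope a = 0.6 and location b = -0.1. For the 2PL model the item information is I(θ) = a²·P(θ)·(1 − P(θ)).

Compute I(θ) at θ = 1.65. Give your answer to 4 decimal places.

P = 1/(1+e^{-1.0500}) = 0.7408
P(1−P) = 0.7408 × 0.2592 = 0.1920
I = a² × P(1−P) = 0.6² × 0.1920 = 0.06913

0.0691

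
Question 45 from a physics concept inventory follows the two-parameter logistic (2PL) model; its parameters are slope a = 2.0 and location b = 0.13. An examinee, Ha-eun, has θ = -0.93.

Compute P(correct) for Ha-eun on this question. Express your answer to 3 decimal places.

P(θ) = 1 / (1 + exp(−a(θ − b)))
Exponent: 2.0 × (-0.93 − 0.13) = -2.1200
1/(1 + e^{2.1200}) = 0.1072

0.107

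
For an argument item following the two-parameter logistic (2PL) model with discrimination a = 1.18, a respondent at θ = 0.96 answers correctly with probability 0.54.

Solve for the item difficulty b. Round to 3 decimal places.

0.824

P(θ) = 1 / (1 + exp(−a(θ − b)))
logit(0.54) = ln(0.54/0.46) = 0.1603
b = θ − logit/(a) = 0.96 − 0.1603/1.1800 = 0.8241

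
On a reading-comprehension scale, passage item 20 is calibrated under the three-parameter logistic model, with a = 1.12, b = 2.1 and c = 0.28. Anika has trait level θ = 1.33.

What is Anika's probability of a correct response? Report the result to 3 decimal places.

0.494

P(θ) = c + (1 − c) · 1 / (1 + exp(−a(θ − b)))
Exponent: 1.12 × (1.33 − 2.1) = -0.8624
1/(1 + e^{0.8624}) = 0.2968
P = 0.28 + 0.72 × 0.2968 = 0.4937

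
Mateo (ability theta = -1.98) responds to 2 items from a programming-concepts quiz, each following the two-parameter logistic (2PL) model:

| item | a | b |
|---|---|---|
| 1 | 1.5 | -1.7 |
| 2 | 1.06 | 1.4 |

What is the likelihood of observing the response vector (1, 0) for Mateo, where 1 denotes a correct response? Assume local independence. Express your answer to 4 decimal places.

0.3858

P(theta) = 1 / (1 + exp(−a(theta − b)))
P_1 = 1/(1+e^{0.4200}) = 0.3965
P_2 = 1/(1+e^{3.5828}) = 0.0270
L = P_1 × (1−P_2) = 0.3965 × 0.9730 = 0.38579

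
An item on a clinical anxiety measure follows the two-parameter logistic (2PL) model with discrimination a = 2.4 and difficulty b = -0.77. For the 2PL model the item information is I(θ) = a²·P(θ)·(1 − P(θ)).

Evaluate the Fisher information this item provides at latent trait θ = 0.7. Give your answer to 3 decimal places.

0.160

P = 1/(1+e^{-3.5280}) = 0.9715
P(1−P) = 0.9715 × 0.0285 = 0.0277
I = a² × P(1−P) = 2.4² × 0.0277 = 0.15962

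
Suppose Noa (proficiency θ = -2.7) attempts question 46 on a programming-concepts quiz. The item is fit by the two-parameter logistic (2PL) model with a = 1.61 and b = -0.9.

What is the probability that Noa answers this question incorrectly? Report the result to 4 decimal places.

P(θ) = 1 / (1 + exp(−a(θ − b)))
Exponent: 1.61 × (-2.7 − (-0.9)) = -2.8980
1/(1 + e^{2.8980}) = 0.0523
P(incorrect) = 1 − 0.0523 = 0.9477

0.9477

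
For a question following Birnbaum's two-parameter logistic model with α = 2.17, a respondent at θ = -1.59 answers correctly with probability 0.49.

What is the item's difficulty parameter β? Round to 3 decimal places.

P(θ) = 1 / (1 + exp(−α(θ − β)))
logit(0.49) = ln(0.49/0.51) = -0.0400
β = θ − logit/(α) = -1.59 − (-0.0400)/2.1700 = -1.5716

-1.572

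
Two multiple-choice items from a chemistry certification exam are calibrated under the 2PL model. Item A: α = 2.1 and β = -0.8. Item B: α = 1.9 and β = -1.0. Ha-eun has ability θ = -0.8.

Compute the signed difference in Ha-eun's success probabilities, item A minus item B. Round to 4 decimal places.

-0.0939

P(θ) = 1 / (1 + exp(−α(θ − β)))
P_A = 0.5000
P_B = 0.5939
P_A − P_B = -0.0939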